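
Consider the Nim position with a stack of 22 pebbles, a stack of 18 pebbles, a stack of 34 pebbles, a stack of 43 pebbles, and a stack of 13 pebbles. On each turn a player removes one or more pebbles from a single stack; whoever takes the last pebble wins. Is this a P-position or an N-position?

Bitwise XOR of the heap sizes:
  010110  (22)
  010010  (18)
  100010  (34)
  101011  (43)
  001101  (13)
  ------
  000000  (0)
The nim-sum is 0, so this is a P-position: the player to move is in a losing position under optimal play.

P-position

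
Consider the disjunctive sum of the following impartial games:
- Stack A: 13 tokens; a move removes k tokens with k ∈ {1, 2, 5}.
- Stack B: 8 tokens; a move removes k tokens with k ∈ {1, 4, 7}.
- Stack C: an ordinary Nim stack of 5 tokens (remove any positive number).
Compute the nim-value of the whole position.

4

Build the Grundy sequence for stack A with g(k) = mex{g(k−s) : s ∈ {1, 2, 5}, s ≤ k}:
g(0) = mex{} = 0
g(1) = mex{0} = 1
g(2) = mex{0,1} = 2
g(3) = mex{1,2} = 0
g(4) = mex{0,2} = 1
g(5) = mex{0,1} = 2
g(6) = mex{1,2} = 0
g(7) = mex{0,2} = 1
g(8) = mex{0,1} = 2
g(9) = mex{1,2} = 0
g(10) = mex{0,2} = 1
g(11) = mex{0,1} = 2
g(12) = mex{1,2} = 0
g(13) = mex{0,2} = 1
So g(13) = 1.
Grundy values for stack B (subtraction set {1, 4, 7}):
g(0) = mex{} = 0
g(1) = mex{0} = 1
g(2) = mex{1} = 0
g(3) = mex{0} = 1
g(4) = mex{0,1} = 2
g(5) = mex{1,2} = 0
g(6) = mex{0} = 1
g(7) = mex{0,1} = 2
g(8) = mex{1,2} = 0
So g(8) = 0.
Stack C is a plain Nim stack of size 5, so its Grundy value is 5.
The value of a disjunctive sum is the nim-sum of the parts.
Combined value = 1 ⊕ 0 ⊕ 5 = 4.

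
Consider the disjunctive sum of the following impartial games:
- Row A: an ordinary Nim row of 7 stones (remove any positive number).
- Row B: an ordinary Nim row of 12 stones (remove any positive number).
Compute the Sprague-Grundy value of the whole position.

Row A is a plain Nim row of size 7, so its Grundy value is 7.
Row B is a plain Nim row of size 12, so its Grundy value is 12.
The value of a disjunctive sum is the nim-sum of the parts.
Combined value = 7 ⊕ 12 = 11.

11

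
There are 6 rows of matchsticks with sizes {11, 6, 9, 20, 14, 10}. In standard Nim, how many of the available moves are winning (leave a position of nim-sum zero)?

Compute the nim-sum pairwise:
11 ⊕ 6 = 13
13 ⊕ 9 = 4
4 ⊕ 20 = 16
16 ⊕ 14 = 30
30 ⊕ 10 = 20
The overall nim-sum is X = 20. A row of size p has a winning move iff p XOR X < p (reduce it to p XOR X).
  11: 11 XOR 20 = 31 ≥ 11 — no move.
  6: 6 XOR 20 = 18 ≥ 6 — no move.
  9: 9 XOR 20 = 29 ≥ 9 — no move.
  20: 20 XOR 20 = 0 < 20 — winning move (to 0).
  14: 14 XOR 20 = 26 ≥ 14 — no move.
  10: 10 XOR 20 = 30 ≥ 10 — no move.
That gives 1 winning move.

1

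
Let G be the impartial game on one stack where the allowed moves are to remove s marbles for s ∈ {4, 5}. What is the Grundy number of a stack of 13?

Build the Grundy sequence with g(k) = mex{g(k−s) : s ∈ {4, 5}, s ≤ k}:
g(0) = mex{} = 0
g(1) = mex{} = 0
g(2) = mex{} = 0
g(3) = mex{} = 0
g(4) = mex{0} = 1
g(5) = mex{0} = 1
g(6) = mex{0} = 1
g(7) = mex{0} = 1
g(8) = mex{0,1} = 2
g(9) = mex{1} = 0
g(10) = mex{1} = 0
g(11) = mex{1} = 0
g(12) = mex{1,2} = 0
g(13) = mex{0,2} = 1
So g(13) = 1.

1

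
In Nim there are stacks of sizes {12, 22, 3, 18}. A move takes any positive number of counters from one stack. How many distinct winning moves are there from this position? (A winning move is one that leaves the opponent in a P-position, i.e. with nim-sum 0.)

Write each in binary and XOR column by column:
  01100  (12)
  10110  (22)
  00011  (3)
  10010  (18)
  -----
  01011  (11)
The overall nim-sum is X = 11. A stack of size p has a winning move iff p XOR X < p (reduce it to p XOR X).
  12: 12 XOR 11 = 7 < 12 — winning move (to 7).
  22: 22 XOR 11 = 29 ≥ 22 — no move.
  3: 3 XOR 11 = 8 ≥ 3 — no move.
  18: 18 XOR 11 = 25 ≥ 18 — no move.
That gives 1 winning move.

1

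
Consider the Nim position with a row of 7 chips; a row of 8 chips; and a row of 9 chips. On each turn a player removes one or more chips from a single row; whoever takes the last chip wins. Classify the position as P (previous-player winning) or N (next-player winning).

Compute the nim-sum pairwise:
7 ⊕ 8 = 15
15 ⊕ 9 = 6
The nim-sum is 6 ≠ 0, so this is an N-position: the player to move can win.

N-position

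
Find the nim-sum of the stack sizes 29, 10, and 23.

0

Bitwise XOR of the heap sizes:
  11101  (29)
  01010  (10)
  10111  (23)
  -----
  00000  (0)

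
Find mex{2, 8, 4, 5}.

0 is not in the set, so the mex is 0.

0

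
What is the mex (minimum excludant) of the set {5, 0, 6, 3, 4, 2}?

1

0 is in the set but 1 is not, so the mex is 1.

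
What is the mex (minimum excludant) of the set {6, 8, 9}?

0 is not in the set, so the mex is 0.

0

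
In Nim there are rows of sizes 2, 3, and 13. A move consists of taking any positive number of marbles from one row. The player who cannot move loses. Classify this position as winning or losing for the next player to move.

Winning position

Nim-sum: 2 XOR 3 XOR 13 = 12.
The nim-sum is 12 ≠ 0, so this is an N-position: the player to move can win.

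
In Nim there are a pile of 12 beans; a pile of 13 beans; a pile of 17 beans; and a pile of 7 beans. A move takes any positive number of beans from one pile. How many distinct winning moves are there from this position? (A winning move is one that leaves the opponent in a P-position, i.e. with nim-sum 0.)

1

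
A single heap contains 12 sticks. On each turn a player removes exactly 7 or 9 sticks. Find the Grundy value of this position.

Compute g(0), g(1), … for moves {7, 9}:
g(0) = mex{} = 0
g(1) = mex{} = 0
g(2) = mex{} = 0
g(3) = mex{} = 0
g(4) = mex{} = 0
g(5) = mex{} = 0
g(6) = mex{} = 0
g(7) = mex{0} = 1
g(8) = mex{0} = 1
g(9) = mex{0} = 1
g(10) = mex{0} = 1
g(11) = mex{0} = 1
g(12) = mex{0} = 1
So g(12) = 1.

1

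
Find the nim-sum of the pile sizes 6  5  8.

11

Compute the nim-sum pairwise:
6 ⊕ 5 = 3
3 ⊕ 8 = 11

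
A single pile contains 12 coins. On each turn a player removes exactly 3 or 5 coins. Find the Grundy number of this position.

1

Build the Grundy sequence with g(k) = mex{g(k−s) : s ∈ {3, 5}, s ≤ k}:
g(0) = mex{} = 0
g(1) = mex{} = 0
g(2) = mex{} = 0
g(3) = mex{0} = 1
g(4) = mex{0} = 1
g(5) = mex{0} = 1
g(6) = mex{0,1} = 2
g(7) = mex{0,1} = 2
g(8) = mex{1} = 0
g(9) = mex{1,2} = 0
g(10) = mex{1,2} = 0
g(11) = mex{0,2} = 1
g(12) = mex{0,2} = 1
So g(12) = 1.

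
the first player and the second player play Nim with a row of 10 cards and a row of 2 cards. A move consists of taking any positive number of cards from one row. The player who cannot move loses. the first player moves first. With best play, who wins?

Nim-sum: 10 ^ 2 = 8.
The nim-sum is 8 ≠ 0, so this is an N-position: the player to move can win; the first player has a winning move.

the first player wins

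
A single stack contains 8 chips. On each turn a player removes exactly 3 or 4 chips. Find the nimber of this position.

Compute g(0), g(1), … for moves {3, 4}:
g(0) = mex{} = 0
g(1) = mex{} = 0
g(2) = mex{} = 0
g(3) = mex{0} = 1
g(4) = mex{0} = 1
g(5) = mex{0} = 1
g(6) = mex{0,1} = 2
g(7) = mex{1} = 0
g(8) = mex{1} = 0
So g(8) = 0.

0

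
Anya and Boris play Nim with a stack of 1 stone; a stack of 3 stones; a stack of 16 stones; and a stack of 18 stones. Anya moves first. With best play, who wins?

Boris wins

Nim-sum: 1 XOR 3 XOR 16 XOR 18 = 0.
The nim-sum is 0, so this is a P-position: the player to move is in a losing position under optimal play; Anya is about to move from it and so loses — Boris wins.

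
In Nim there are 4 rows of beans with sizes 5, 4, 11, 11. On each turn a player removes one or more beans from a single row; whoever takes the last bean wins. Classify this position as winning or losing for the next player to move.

Bitwise XOR of the heap sizes:
  0101  (5)
  0100  (4)
  1011  (11)
  1011  (11)
  ----
  0001  (1)
The nim-sum is 1 ≠ 0, so this is an N-position: the player to move can win.

Winning position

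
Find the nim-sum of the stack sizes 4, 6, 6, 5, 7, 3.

Nim-sum: 4 ^ 6 ^ 6 ^ 5 ^ 7 ^ 3 = 5.

5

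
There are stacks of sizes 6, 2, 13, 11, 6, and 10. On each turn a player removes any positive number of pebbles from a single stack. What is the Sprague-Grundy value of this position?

14

Write each in binary and XOR column by column:
  0110  (6)
  0010  (2)
  1101  (13)
  1011  (11)
  0110  (6)
  1010  (10)
  ----
  1110  (14)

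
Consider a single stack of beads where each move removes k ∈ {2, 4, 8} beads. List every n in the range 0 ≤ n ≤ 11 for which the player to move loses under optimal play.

Build the Grundy sequence with g(k) = mex{g(k−s) : s ∈ {2, 4, 8}, s ≤ k}:
g(0) = mex{} = 0
g(1) = mex{} = 0
g(2) = mex{0} = 1
g(3) = mex{0} = 1
g(4) = mex{0,1} = 2
g(5) = mex{0,1} = 2
g(6) = mex{1,2} = 0
g(7) = mex{1,2} = 0
g(8) = mex{0,2} = 1
g(9) = mex{0,2} = 1
g(10) = mex{0,1} = 2
g(11) = mex{0,1} = 2
The P-positions (g = 0) in 0..11 are 0, 1, 6, 7.

0, 1, 6, 7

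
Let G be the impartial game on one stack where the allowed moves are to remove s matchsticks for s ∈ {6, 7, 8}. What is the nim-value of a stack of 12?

Build the Grundy sequence with g(k) = mex{g(k−s) : s ∈ {6, 7, 8}, s ≤ k}:
k:     0  1  2  3  4  5  6  7  8  9 10 11 12
g(k):  0  0  0  0  0  0  1  1  1  1  1  1  2
So g(12) = 2.

2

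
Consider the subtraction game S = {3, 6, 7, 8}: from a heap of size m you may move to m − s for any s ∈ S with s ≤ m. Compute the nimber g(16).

1

Compute g(0), g(1), … for moves {3, 6, 7, 8}:
k:     0  1  2  3  4  5  6  7  8  9 10 11 12 13 14 15 16
g(k):  0  0  0  1  1  1  2  2  2  3  3  0  0  0  1  1  1
So g(16) = 1.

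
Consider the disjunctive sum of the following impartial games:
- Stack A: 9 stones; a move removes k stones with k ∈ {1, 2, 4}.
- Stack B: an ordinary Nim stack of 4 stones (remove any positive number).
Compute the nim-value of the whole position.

For stack A, compute g(0), g(1), … with moves {1, 2, 4}:
k:     0  1  2  3  4  5  6  7  8  9
g(k):  0  1  2  0  1  2  0  1  2  0
So g(9) = 0.
Stack B is a plain Nim stack of size 4, so its Grundy value is 4.
By the Sprague-Grundy theorem, the Grundy value of a sum of independent games is the XOR of the component values.
Combined value = 0 ⊕ 4 = 4.

4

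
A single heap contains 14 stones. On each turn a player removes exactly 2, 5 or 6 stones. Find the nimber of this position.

1

Grundy values for subtraction set {2, 5, 6}:
k:     0  1  2  3  4  5  6  7  8  9 10 11 12 13 14
g(k):  0  0  1  1  0  2  1  3  0  2  1  0  0  1  1
So g(14) = 1.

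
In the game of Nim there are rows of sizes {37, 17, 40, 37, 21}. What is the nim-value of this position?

44

In binary:
  100101  (37)
  010001  (17)
  101000  (40)
  100101  (37)
  010101  (21)
  ------
  101100  (44)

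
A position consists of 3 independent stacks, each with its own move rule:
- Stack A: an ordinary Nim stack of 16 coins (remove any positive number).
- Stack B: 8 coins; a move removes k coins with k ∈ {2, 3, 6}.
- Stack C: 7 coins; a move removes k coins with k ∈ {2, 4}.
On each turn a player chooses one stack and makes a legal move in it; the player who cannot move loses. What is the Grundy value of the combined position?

Stack A is a plain Nim stack of size 16, so its Grundy value is 16.
For stack B, compute g(0), g(1), … with moves {2, 3, 6}:
k:     0  1  2  3  4  5  6  7  8
g(k):  0  0  1  1  2  0  3  1  2
So g(8) = 2.
Grundy values for stack C (subtraction set {2, 4}):
g(0) = mex{} = 0
g(1) = mex{} = 0
g(2) = mex{0} = 1
g(3) = mex{0} = 1
g(4) = mex{0,1} = 2
g(5) = mex{0,1} = 2
g(6) = mex{1,2} = 0
g(7) = mex{1,2} = 0
So g(7) = 0.
The value of a disjunctive sum is the nim-sum of the parts.
Combined value = 16 ⊕ 2 ⊕ 0 = 18.

18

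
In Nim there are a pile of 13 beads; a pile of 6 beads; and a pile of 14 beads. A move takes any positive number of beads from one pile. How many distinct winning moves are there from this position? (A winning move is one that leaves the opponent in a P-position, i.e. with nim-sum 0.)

In binary:
  1101  (13)
  0110  (6)
  1110  (14)
  ----
  0101  (5)
The overall nim-sum is X = 5. A pile of size p has a winning move iff p XOR X < p (reduce it to p XOR X).
  13: 13 XOR 5 = 8 < 13 — winning move (to 8).
  6: 6 XOR 5 = 3 < 6 — winning move (to 3).
  14: 14 XOR 5 = 11 < 14 — winning move (to 11).
That gives 3 winning moves.

3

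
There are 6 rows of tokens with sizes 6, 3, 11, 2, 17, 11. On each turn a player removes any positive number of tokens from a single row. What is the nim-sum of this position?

22

Write each in binary and XOR column by column:
  00110  (6)
  00011  (3)
  01011  (11)
  00010  (2)
  10001  (17)
  01011  (11)
  -----
  10110  (22)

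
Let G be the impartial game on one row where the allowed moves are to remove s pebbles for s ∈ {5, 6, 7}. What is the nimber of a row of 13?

Build the Grundy sequence with g(k) = mex{g(k−s) : s ∈ {5, 6, 7}, s ≤ k}:
k:     0  1  2  3  4  5  6  7  8  9 10 11 12 13
g(k):  0  0  0  0  0  1  1  1  1  1  2  2  0  0
So g(13) = 0.

0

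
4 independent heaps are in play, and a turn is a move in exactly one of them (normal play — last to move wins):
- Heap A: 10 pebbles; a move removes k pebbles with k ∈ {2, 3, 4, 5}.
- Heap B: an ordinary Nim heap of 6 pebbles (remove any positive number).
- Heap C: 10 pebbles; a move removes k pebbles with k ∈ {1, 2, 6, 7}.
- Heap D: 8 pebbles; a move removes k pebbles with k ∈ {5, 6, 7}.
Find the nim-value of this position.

Build the Grundy sequence for heap A with g(k) = mex{g(k−s) : s ∈ {2, 3, 4, 5}, s ≤ k}:
g(0) = mex{} = 0
g(1) = mex{} = 0
g(2) = mex{0} = 1
g(3) = mex{0} = 1
g(4) = mex{0,1} = 2
g(5) = mex{0,1} = 2
g(6) = mex{0,1,2} = 3
g(7) = mex{1,2} = 0
g(8) = mex{1,2,3} = 0
g(9) = mex{0,2,3} = 1
g(10) = mex{0,2,3} = 1
So g(10) = 1.
Heap B is a plain Nim heap of size 6, so its Grundy value is 6.
For heap C, compute g(0), g(1), … with moves {1, 2, 6, 7}:
g(0) = mex{} = 0
g(1) = mex{0} = 1
g(2) = mex{0,1} = 2
g(3) = mex{1,2} = 0
g(4) = mex{0,2} = 1
g(5) = mex{0,1} = 2
g(6) = mex{0,1,2} = 3
g(7) = mex{0,1,2,3} = 4
g(8) = mex{1,2,3,4} = 0
g(9) = mex{0,2,4} = 1
g(10) = mex{0,1} = 2
So g(10) = 2.
Build the Grundy sequence for heap D with g(k) = mex{g(k−s) : s ∈ {5, 6, 7}, s ≤ k}:
k:     0  1  2  3  4  5  6  7  8
g(k):  0  0  0  0  0  1  1  1  1
So g(8) = 1.
By the Sprague-Grundy theorem, the Grundy value of a sum of independent games is the XOR of the component values.
Combined value = 1 ⊕ 6 ⊕ 2 ⊕ 1 = 4.

4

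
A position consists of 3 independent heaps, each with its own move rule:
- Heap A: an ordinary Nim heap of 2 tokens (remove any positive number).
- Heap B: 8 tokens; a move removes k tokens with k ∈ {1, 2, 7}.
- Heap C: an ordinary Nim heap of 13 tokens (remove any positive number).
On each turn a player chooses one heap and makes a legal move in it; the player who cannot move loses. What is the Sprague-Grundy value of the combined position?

13

Heap A is a plain Nim heap of size 2, so its Grundy value is 2.
Grundy values for heap B (subtraction set {1, 2, 7}):
k:     0  1  2  3  4  5  6  7  8
g(k):  0  1  2  0  1  2  0  1  2
So g(8) = 2.
Heap C is a plain Nim heap of size 13, so its Grundy value is 13.
By the Sprague-Grundy theorem, the Grundy value of a sum of independent games is the XOR of the component values.
Combined value = 2 ⊕ 2 ⊕ 13 = 13.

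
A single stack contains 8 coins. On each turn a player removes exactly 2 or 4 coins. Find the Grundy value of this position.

1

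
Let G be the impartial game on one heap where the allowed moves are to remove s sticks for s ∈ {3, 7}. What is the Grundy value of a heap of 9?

1

Grundy values for subtraction set {3, 7}:
g(0) = mex{} = 0
g(1) = mex{} = 0
g(2) = mex{} = 0
g(3) = mex{0} = 1
g(4) = mex{0} = 1
g(5) = mex{0} = 1
g(6) = mex{1} = 0
g(7) = mex{0,1} = 2
g(8) = mex{0,1} = 2
g(9) = mex{0} = 1
So g(9) = 1.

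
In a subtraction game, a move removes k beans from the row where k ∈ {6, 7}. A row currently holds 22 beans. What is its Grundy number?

1

Compute g(0), g(1), … for moves {6, 7}:
k:     0  1  2  3  4  5  6  7  8  9 10 11 12 13 14 15 16 17 18 19 20 21 22
g(k):  0  0  0  0  0  0  1  1  1  1  1  1  2  0  0  0  0  0  0  1  1  1  1
So g(22) = 1.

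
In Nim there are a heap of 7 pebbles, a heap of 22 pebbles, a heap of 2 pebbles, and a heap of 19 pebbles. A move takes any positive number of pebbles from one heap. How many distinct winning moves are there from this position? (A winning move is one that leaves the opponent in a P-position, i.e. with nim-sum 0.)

0

Compute the nim-sum pairwise:
7 ^ 22 = 17
17 ^ 2 = 19
19 ^ 19 = 0
The nim-sum is already 0, so every move leaves a nonzero nim-sum — there are no winning moves.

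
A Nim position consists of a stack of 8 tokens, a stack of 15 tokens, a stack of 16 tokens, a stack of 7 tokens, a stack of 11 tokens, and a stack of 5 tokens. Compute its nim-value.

30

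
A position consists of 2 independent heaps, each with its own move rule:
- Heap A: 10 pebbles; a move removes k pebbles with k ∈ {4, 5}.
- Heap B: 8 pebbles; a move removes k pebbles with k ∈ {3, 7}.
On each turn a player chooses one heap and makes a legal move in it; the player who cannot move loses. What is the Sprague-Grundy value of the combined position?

2

For heap A, compute g(0), g(1), … with moves {4, 5}:
g(0) = mex{} = 0
g(1) = mex{} = 0
g(2) = mex{} = 0
g(3) = mex{} = 0
g(4) = mex{0} = 1
g(5) = mex{0} = 1
g(6) = mex{0} = 1
g(7) = mex{0} = 1
g(8) = mex{0,1} = 2
g(9) = mex{1} = 0
g(10) = mex{1} = 0
So g(10) = 0.
Grundy values for heap B (subtraction set {3, 7}):
k:     0  1  2  3  4  5  6  7  8
g(k):  0  0  0  1  1  1  0  2  2
So g(8) = 2.
The value of a disjunctive sum is the nim-sum of the parts.
Combined value = 0 ⊕ 2 = 2.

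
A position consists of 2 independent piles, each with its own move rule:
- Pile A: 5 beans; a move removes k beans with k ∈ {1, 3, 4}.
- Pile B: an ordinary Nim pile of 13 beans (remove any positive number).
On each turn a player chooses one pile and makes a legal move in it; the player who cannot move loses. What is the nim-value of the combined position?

Build the Grundy sequence for pile A with g(k) = mex{g(k−s) : s ∈ {1, 3, 4}, s ≤ k}:
g(0) = mex{} = 0
g(1) = mex{0} = 1
g(2) = mex{1} = 0
g(3) = mex{0} = 1
g(4) = mex{0,1} = 2
g(5) = mex{0,1,2} = 3
So g(5) = 3.
Pile B is a plain Nim pile of size 13, so its Grundy value is 13.
By the Sprague-Grundy theorem, the Grundy value of a sum of independent games is the XOR of the component values.
Combined value = 3 XOR 13 = 14.

14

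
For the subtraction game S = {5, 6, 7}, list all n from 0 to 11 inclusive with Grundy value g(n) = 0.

Compute g(0), g(1), … for moves {5, 6, 7}:
g(0) = mex{} = 0
g(1) = mex{} = 0
g(2) = mex{} = 0
g(3) = mex{} = 0
g(4) = mex{} = 0
g(5) = mex{0} = 1
g(6) = mex{0} = 1
g(7) = mex{0} = 1
g(8) = mex{0} = 1
g(9) = mex{0} = 1
g(10) = mex{0,1} = 2
g(11) = mex{0,1} = 2
The P-positions (g = 0) in 0..11 are 0, 1, 2, 3, 4.

0, 1, 2, 3, 4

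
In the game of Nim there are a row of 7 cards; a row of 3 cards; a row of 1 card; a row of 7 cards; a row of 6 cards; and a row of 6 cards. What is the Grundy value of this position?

2

Compute the nim-sum pairwise:
7 ⊕ 3 = 4
4 ⊕ 1 = 5
5 ⊕ 7 = 2
2 ⊕ 6 = 4
4 ⊕ 6 = 2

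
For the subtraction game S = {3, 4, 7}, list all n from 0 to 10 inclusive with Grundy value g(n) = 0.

0, 1, 2, 10

Build the Grundy sequence with g(k) = mex{g(k−s) : s ∈ {3, 4, 7}, s ≤ k}:
g(0) = mex{} = 0
g(1) = mex{} = 0
g(2) = mex{} = 0
g(3) = mex{0} = 1
g(4) = mex{0} = 1
g(5) = mex{0} = 1
g(6) = mex{0,1} = 2
g(7) = mex{0,1} = 2
g(8) = mex{0,1} = 2
g(9) = mex{0,1,2} = 3
g(10) = mex{1,2} = 0
The P-positions (g = 0) in 0..10 are 0, 1, 2, 10.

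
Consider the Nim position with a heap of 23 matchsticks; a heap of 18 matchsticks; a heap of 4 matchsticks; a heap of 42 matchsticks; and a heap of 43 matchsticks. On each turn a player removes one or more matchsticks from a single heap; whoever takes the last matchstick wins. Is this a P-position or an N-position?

P-position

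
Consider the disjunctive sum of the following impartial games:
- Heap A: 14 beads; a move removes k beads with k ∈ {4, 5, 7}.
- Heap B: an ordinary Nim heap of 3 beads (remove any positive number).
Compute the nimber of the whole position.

For heap A, compute g(0), g(1), … with moves {4, 5, 7}:
k:     0  1  2  3  4  5  6  7  8  9 10 11 12 13 14
g(k):  0  0  0  0  1  1  1  1  2  2  2  0  0  0  0
So g(14) = 0.
Heap B is a plain Nim heap of size 3, so its Grundy value is 3.
By the Sprague-Grundy theorem, the Grundy value of a sum of independent games is the XOR of the component values.
Combined value = 0 XOR 3 = 3.

3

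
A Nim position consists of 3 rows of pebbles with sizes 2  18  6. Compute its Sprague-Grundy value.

22

Nim-sum: 2 ⊕ 18 ⊕ 6 = 22.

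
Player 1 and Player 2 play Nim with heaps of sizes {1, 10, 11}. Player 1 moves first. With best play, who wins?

Player 2 wins

Compute the nim-sum pairwise:
1 XOR 10 = 11
11 XOR 11 = 0
The nim-sum is 0, so this is a P-position: the player to move is in a losing position under optimal play; Player 1 is about to move from it and so loses — Player 2 wins.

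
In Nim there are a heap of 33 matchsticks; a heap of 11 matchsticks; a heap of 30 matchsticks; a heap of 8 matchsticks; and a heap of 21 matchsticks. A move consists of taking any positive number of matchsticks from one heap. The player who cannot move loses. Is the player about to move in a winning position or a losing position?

Winning position

Nim-sum: 33 ^ 11 ^ 30 ^ 8 ^ 21 = 41.
The nim-sum is 41 ≠ 0, so this is an N-position: the player to move can win.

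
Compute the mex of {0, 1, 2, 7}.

The values 0, 1, 2 are all present; 3 is the first non-negative integer missing from the set.

3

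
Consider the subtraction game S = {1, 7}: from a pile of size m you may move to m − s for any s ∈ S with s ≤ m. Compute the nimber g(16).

0

Grundy values for subtraction set {1, 7}:
k:     0  1  2  3  4  5  6  7  8  9 10 11 12 13 14 15 16
g(k):  0  1  0  1  0  1  0  1  0  1  0  1  0  1  0  1  0
So g(16) = 0.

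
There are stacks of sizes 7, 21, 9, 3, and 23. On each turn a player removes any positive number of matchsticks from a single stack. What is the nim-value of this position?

15

Compute the nim-sum pairwise:
7 ^ 21 = 18
18 ^ 9 = 27
27 ^ 3 = 24
24 ^ 23 = 15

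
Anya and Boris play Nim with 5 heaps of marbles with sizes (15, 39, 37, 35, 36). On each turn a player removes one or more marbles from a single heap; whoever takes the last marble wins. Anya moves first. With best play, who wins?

Nim-sum: 15 ⊕ 39 ⊕ 37 ⊕ 35 ⊕ 36 = 10.
The nim-sum is 10 ≠ 0, so this is an N-position: the player to move can win; Anya has a winning move.

Anya wins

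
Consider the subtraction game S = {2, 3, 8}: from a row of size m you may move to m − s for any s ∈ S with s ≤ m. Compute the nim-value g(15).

Compute g(0), g(1), … for moves {2, 3, 8}:
k:     0  1  2  3  4  5  6  7  8  9 10 11 12 13 14 15
g(k):  0  0  1  1  2  0  0  1  1  2  0  0  1  1  2  0
So g(15) = 0.

0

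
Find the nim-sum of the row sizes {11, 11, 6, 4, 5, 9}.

14

Compute the nim-sum pairwise:
11 XOR 11 = 0
0 XOR 6 = 6
6 XOR 4 = 2
2 XOR 5 = 7
7 XOR 9 = 14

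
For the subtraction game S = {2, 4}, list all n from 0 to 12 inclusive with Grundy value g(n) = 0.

Build the Grundy sequence with g(k) = mex{g(k−s) : s ∈ {2, 4}, s ≤ k}:
k:     0  1  2  3  4  5  6  7  8  9 10 11 12
g(k):  0  0  1  1  2  2  0  0  1  1  2  2  0
The P-positions (g = 0) in 0..12 are 0, 1, 6, 7, 12.

0, 1, 6, 7, 12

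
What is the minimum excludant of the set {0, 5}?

1

0 is in the set but 1 is not, so the mex is 1.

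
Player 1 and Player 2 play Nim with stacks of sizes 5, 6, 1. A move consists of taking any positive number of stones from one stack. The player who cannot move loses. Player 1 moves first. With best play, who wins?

Compute the nim-sum pairwise:
5 ^ 6 = 3
3 ^ 1 = 2
The nim-sum is 2 ≠ 0, so this is an N-position: the player to move can win; Player 1 has a winning move.

Player 1 wins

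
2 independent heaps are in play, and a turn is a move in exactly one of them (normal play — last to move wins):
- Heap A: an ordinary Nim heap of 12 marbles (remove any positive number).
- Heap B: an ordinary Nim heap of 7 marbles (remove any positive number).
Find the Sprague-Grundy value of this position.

11

Heap A is a plain Nim heap of size 12, so its Grundy value is 12.
Heap B is a plain Nim heap of size 7, so its Grundy value is 7.
By the Sprague-Grundy theorem, the Grundy value of a sum of independent games is the XOR of the component values.
Combined value = 12 ⊕ 7 = 11.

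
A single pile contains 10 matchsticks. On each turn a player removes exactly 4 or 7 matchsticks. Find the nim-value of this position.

Grundy values for subtraction set {4, 7}:
k:     0  1  2  3  4  5  6  7  8  9 10
g(k):  0  0  0  0  1  1  1  1  2  2  2
So g(10) = 2.

2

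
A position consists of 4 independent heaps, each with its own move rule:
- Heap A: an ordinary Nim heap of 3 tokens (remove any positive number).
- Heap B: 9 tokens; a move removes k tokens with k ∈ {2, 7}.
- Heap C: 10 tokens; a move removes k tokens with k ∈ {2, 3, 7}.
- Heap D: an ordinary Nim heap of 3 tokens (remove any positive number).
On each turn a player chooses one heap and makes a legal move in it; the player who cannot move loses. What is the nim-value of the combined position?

Heap A is a plain Nim heap of size 3, so its Grundy value is 3.
For heap B, compute g(0), g(1), … with moves {2, 7}:
k:     0  1  2  3  4  5  6  7  8  9
g(k):  0  0  1  1  0  0  1  1  2  0
So g(9) = 0.
For heap C, compute g(0), g(1), … with moves {2, 3, 7}:
k:     0  1  2  3  4  5  6  7  8  9 10
g(k):  0  0  1  1  2  0  0  1  1  2  0
So g(10) = 0.
Heap D is a plain Nim heap of size 3, so its Grundy value is 3.
The value of a disjunctive sum is the nim-sum of the parts.
Combined value = 3 ⊕ 0 ⊕ 0 ⊕ 3 = 0.

0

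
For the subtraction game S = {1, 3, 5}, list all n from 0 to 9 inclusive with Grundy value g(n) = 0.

Grundy values for subtraction set {1, 3, 5}:
k:     0  1  2  3  4  5  6  7  8  9
g(k):  0  1  0  1  0  1  0  1  0  1
The P-positions (g = 0) in 0..9 are 0, 2, 4, 6, 8.

0, 2, 4, 6, 8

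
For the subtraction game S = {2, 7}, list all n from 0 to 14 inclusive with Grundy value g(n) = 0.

0, 1, 4, 5, 9, 10, 13, 14

Build the Grundy sequence with g(k) = mex{g(k−s) : s ∈ {2, 7}, s ≤ k}:
k:     0  1  2  3  4  5  6  7  8  9 10 11 12 13 14
g(k):  0  0  1  1  0  0  1  1  2  0  0  1  1  0  0
The P-positions (g = 0) in 0..14 are 0, 1, 4, 5, 9, 10, 13, 14.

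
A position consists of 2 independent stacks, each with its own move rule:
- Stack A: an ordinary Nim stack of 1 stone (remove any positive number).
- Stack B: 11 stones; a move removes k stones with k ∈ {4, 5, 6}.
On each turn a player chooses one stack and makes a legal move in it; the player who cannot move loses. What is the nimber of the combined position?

Stack A is a plain Nim stack of size 1, so its Grundy value is 1.
Grundy values for stack B (subtraction set {4, 5, 6}):
k:     0  1  2  3  4  5  6  7  8  9 10 11
g(k):  0  0  0  0  1  1  1  1  2  2  0  0
So g(11) = 0.
By the Sprague-Grundy theorem, the Grundy value of a sum of independent games is the XOR of the component values.
Combined value = 1 ⊕ 0 = 1.

1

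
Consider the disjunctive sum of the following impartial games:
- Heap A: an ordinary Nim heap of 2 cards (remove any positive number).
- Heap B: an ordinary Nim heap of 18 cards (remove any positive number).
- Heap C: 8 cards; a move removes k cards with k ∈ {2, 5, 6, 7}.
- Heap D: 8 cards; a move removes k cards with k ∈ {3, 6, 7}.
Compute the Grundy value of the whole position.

16

Heap A is a plain Nim heap of size 2, so its Grundy value is 2.
Heap B is a plain Nim heap of size 18, so its Grundy value is 18.
For heap C, compute g(0), g(1), … with moves {2, 5, 6, 7}:
g(0) = mex{} = 0
g(1) = mex{} = 0
g(2) = mex{0} = 1
g(3) = mex{0} = 1
g(4) = mex{1} = 0
g(5) = mex{0,1} = 2
g(6) = mex{0} = 1
g(7) = mex{0,1,2} = 3
g(8) = mex{0,1} = 2
So g(8) = 2.
Grundy values for heap D (subtraction set {3, 6, 7}):
g(0) = mex{} = 0
g(1) = mex{} = 0
g(2) = mex{} = 0
g(3) = mex{0} = 1
g(4) = mex{0} = 1
g(5) = mex{0} = 1
g(6) = mex{0,1} = 2
g(7) = mex{0,1} = 2
g(8) = mex{0,1} = 2
So g(8) = 2.
The value of a disjunctive sum is the nim-sum of the parts.
Combined value = 2 XOR 18 XOR 2 XOR 2 = 16.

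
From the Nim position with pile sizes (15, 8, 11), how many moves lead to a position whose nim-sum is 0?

3

In binary:
  1111  (15)
  1000  (8)
  1011  (11)
  ----
  1100  (12)
The overall nim-sum is X = 12. A pile of size p has a winning move iff p XOR X < p (reduce it to p XOR X).
  15: 15 XOR 12 = 3 < 15 — winning move (to 3).
  8: 8 XOR 12 = 4 < 8 — winning move (to 4).
  11: 11 XOR 12 = 7 < 11 — winning move (to 7).
That gives 3 winning moves.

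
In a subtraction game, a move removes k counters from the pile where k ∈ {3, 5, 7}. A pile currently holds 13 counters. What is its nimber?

Build the Grundy sequence with g(k) = mex{g(k−s) : s ∈ {3, 5, 7}, s ≤ k}:
k:     0  1  2  3  4  5  6  7  8  9 10 11 12 13
g(k):  0  0  0  1  1  1  2  2  2  3  0  0  0  1
So g(13) = 1.

1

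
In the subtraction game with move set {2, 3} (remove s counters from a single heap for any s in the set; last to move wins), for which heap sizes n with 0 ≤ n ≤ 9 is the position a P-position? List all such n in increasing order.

0, 1, 5, 6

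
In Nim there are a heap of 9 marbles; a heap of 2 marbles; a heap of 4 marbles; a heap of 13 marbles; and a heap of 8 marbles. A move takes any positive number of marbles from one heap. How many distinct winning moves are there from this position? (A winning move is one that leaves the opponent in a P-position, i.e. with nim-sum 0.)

3

Nim-sum: 9 ^ 2 ^ 4 ^ 13 ^ 8 = 10.
The overall nim-sum is X = 10. A heap of size p has a winning move iff p XOR X < p (reduce it to p XOR X).
  9: 9 XOR 10 = 3 < 9 — winning move (to 3).
  2: 2 XOR 10 = 8 ≥ 2 — no move.
  4: 4 XOR 10 = 14 ≥ 4 — no move.
  13: 13 XOR 10 = 7 < 13 — winning move (to 7).
  8: 8 XOR 10 = 2 < 8 — winning move (to 2).
That gives 3 winning moves.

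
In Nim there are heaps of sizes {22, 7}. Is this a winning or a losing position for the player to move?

Winning position

Write each in binary and XOR column by column:
  10110  (22)
  00111  (7)
  -----
  10001  (17)
The nim-sum is 17 ≠ 0, so this is an N-position: the player to move can win.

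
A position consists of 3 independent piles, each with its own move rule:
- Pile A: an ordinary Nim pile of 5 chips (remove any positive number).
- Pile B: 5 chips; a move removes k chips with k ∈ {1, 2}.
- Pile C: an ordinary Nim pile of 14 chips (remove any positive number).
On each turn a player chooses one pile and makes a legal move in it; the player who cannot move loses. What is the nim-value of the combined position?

9

Pile A is a plain Nim pile of size 5, so its Grundy value is 5.
Build the Grundy sequence for pile B with g(k) = mex{g(k−s) : s ∈ {1, 2}, s ≤ k}:
g(0) = mex{} = 0
g(1) = mex{0} = 1
g(2) = mex{0,1} = 2
g(3) = mex{1,2} = 0
g(4) = mex{0,2} = 1
g(5) = mex{0,1} = 2
So g(5) = 2.
Pile C is a plain Nim pile of size 14, so its Grundy value is 14.
By the Sprague-Grundy theorem, the Grundy value of a sum of independent games is the XOR of the component values.
Combined value = 5 XOR 2 XOR 14 = 9.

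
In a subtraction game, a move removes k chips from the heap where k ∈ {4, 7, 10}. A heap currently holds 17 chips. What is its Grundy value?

0

Build the Grundy sequence with g(k) = mex{g(k−s) : s ∈ {4, 7, 10}, s ≤ k}:
k:     0  1  2  3  4  5  6  7  8  9 10 11 12 13 14 15 16 17
g(k):  0  0  0  0  1  1  1  1  2  2  2  2  3  3  0  0  0  0
So g(17) = 0.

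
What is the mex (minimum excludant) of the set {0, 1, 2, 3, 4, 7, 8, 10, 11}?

The values 0, 1, 2, 3, 4 are all present; 5 is the first non-negative integer missing from the set.

5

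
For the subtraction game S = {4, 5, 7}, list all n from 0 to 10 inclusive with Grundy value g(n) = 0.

Build the Grundy sequence with g(k) = mex{g(k−s) : s ∈ {4, 5, 7}, s ≤ k}:
k:     0  1  2  3  4  5  6  7  8  9 10
g(k):  0  0  0  0  1  1  1  1  2  2  2
The P-positions (g = 0) in 0..10 are 0, 1, 2, 3.

0, 1, 2, 3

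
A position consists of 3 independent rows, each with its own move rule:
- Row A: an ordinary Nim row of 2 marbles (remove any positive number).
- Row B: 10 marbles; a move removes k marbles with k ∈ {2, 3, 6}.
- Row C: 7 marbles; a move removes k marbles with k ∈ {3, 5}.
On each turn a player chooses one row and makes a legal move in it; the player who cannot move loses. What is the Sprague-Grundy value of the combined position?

Row A is a plain Nim row of size 2, so its Grundy value is 2.
For row B, compute g(0), g(1), … with moves {2, 3, 6}:
g(0) = mex{} = 0
g(1) = mex{} = 0
g(2) = mex{0} = 1
g(3) = mex{0} = 1
g(4) = mex{0,1} = 2
g(5) = mex{1} = 0
g(6) = mex{0,1,2} = 3
g(7) = mex{0,2} = 1
g(8) = mex{0,1,3} = 2
g(9) = mex{1,3} = 0
g(10) = mex{1,2} = 0
So g(10) = 0.
Build the Grundy sequence for row C with g(k) = mex{g(k−s) : s ∈ {3, 5}, s ≤ k}:
g(0) = mex{} = 0
g(1) = mex{} = 0
g(2) = mex{} = 0
g(3) = mex{0} = 1
g(4) = mex{0} = 1
g(5) = mex{0} = 1
g(6) = mex{0,1} = 2
g(7) = mex{0,1} = 2
So g(7) = 2.
By the Sprague-Grundy theorem, the Grundy value of a sum of independent games is the XOR of the component values.
Combined value = 2 ⊕ 0 ⊕ 2 = 0.

0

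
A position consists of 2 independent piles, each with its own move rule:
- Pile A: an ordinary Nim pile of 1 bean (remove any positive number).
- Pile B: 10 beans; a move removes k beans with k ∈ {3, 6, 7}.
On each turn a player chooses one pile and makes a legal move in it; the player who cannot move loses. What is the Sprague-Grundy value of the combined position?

1

Pile A is a plain Nim pile of size 1, so its Grundy value is 1.
For pile B, compute g(0), g(1), … with moves {3, 6, 7}:
g(0) = mex{} = 0
g(1) = mex{} = 0
g(2) = mex{} = 0
g(3) = mex{0} = 1
g(4) = mex{0} = 1
g(5) = mex{0} = 1
g(6) = mex{0,1} = 2
g(7) = mex{0,1} = 2
g(8) = mex{0,1} = 2
g(9) = mex{0,1,2} = 3
g(10) = mex{1,2} = 0
So g(10) = 0.
By the Sprague-Grundy theorem, the Grundy value of a sum of independent games is the XOR of the component values.
Combined value = 1 XOR 0 = 1.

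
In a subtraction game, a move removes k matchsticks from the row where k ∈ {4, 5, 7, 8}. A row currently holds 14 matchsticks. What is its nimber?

Compute g(0), g(1), … for moves {4, 5, 7, 8}:
g(0) = mex{} = 0
g(1) = mex{} = 0
g(2) = mex{} = 0
g(3) = mex{} = 0
g(4) = mex{0} = 1
g(5) = mex{0} = 1
g(6) = mex{0} = 1
g(7) = mex{0} = 1
g(8) = mex{0,1} = 2
g(9) = mex{0,1} = 2
g(10) = mex{0,1} = 2
g(11) = mex{0,1} = 2
g(12) = mex{1,2} = 0
g(13) = mex{1,2} = 0
g(14) = mex{1,2} = 0
So g(14) = 0.

0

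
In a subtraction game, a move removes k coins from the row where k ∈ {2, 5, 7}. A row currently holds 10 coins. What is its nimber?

Compute g(0), g(1), … for moves {2, 5, 7}:
k:     0  1  2  3  4  5  6  7  8  9 10
g(k):  0  0  1  1  0  2  1  3  2  2  0
So g(10) = 0.

0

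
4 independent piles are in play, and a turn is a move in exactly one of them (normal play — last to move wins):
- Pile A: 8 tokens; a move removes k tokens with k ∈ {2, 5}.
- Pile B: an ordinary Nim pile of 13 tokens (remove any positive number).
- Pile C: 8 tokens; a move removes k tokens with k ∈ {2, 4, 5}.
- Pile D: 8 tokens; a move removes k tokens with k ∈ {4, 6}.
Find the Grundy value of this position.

Build the Grundy sequence for pile A with g(k) = mex{g(k−s) : s ∈ {2, 5}, s ≤ k}:
g(0) = mex{} = 0
g(1) = mex{} = 0
g(2) = mex{0} = 1
g(3) = mex{0} = 1
g(4) = mex{1} = 0
g(5) = mex{0,1} = 2
g(6) = mex{0} = 1
g(7) = mex{1,2} = 0
g(8) = mex{1} = 0
So g(8) = 0.
Pile B is a plain Nim pile of size 13, so its Grundy value is 13.
Build the Grundy sequence for pile C with g(k) = mex{g(k−s) : s ∈ {2, 4, 5}, s ≤ k}:
k:     0  1  2  3  4  5  6  7  8
g(k):  0  0  1  1  2  2  3  0  0
So g(8) = 0.
Build the Grundy sequence for pile D with g(k) = mex{g(k−s) : s ∈ {4, 6}, s ≤ k}:
g(0) = mex{} = 0
g(1) = mex{} = 0
g(2) = mex{} = 0
g(3) = mex{} = 0
g(4) = mex{0} = 1
g(5) = mex{0} = 1
g(6) = mex{0} = 1
g(7) = mex{0} = 1
g(8) = mex{0,1} = 2
So g(8) = 2.
By the Sprague-Grundy theorem, the Grundy value of a sum of independent games is the XOR of the component values.
Combined value = 0 ⊕ 13 ⊕ 0 ⊕ 2 = 15.

15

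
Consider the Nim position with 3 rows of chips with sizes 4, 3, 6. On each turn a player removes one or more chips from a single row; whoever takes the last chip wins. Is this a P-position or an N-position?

N-position

Compute the nim-sum pairwise:
4 ⊕ 3 = 7
7 ⊕ 6 = 1
The nim-sum is 1 ≠ 0, so this is an N-position: the player to move can win.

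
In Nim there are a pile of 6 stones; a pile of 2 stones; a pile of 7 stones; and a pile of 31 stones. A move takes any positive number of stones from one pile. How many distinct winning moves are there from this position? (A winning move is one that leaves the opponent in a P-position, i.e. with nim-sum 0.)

Nim-sum: 6 ⊕ 2 ⊕ 7 ⊕ 31 = 28.
The overall nim-sum is X = 28. A pile of size p has a winning move iff p XOR X < p (reduce it to p XOR X).
  6: 6 XOR 28 = 26 ≥ 6 — no move.
  2: 2 XOR 28 = 30 ≥ 2 — no move.
  7: 7 XOR 28 = 27 ≥ 7 — no move.
  31: 31 XOR 28 = 3 < 31 — winning move (to 3).
That gives 1 winning move.

1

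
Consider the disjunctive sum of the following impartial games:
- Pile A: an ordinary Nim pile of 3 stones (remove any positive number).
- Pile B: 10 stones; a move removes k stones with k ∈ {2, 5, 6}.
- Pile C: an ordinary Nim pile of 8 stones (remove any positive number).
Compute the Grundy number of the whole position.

10

Pile A is a plain Nim pile of size 3, so its Grundy value is 3.
Grundy values for pile B (subtraction set {2, 5, 6}):
k:     0  1  2  3  4  5  6  7  8  9 10
g(k):  0  0  1  1  0  2  1  3  0  2  1
So g(10) = 1.
Pile C is a plain Nim pile of size 8, so its Grundy value is 8.
The value of a disjunctive sum is the nim-sum of the parts.
Combined value = 3 XOR 1 XOR 8 = 10.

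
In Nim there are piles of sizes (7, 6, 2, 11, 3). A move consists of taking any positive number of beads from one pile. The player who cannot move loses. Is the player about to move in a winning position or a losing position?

Winning position

Nim-sum: 7 ⊕ 6 ⊕ 2 ⊕ 11 ⊕ 3 = 11.
The nim-sum is 11 ≠ 0, so this is an N-position: the player to move can win.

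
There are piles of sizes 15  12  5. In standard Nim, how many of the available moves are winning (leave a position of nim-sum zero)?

3

In binary:
  1111  (15)
  1100  (12)
  0101  (5)
  ----
  0110  (6)
The overall nim-sum is X = 6. A pile of size p has a winning move iff p XOR X < p (reduce it to p XOR X).
  15: 15 XOR 6 = 9 < 15 — winning move (to 9).
  12: 12 XOR 6 = 10 < 12 — winning move (to 10).
  5: 5 XOR 6 = 3 < 5 — winning move (to 3).
That gives 3 winning moves.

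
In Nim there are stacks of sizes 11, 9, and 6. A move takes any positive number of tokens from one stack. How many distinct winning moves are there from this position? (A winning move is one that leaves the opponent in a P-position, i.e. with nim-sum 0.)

Bitwise XOR of the heap sizes:
  1011  (11)
  1001  (9)
  0110  (6)
  ----
  0100  (4)
The overall nim-sum is X = 4. A stack of size p has a winning move iff p XOR X < p (reduce it to p XOR X).
  11: 11 XOR 4 = 15 ≥ 11 — no move.
  9: 9 XOR 4 = 13 ≥ 9 — no move.
  6: 6 XOR 4 = 2 < 6 — winning move (to 2).
That gives 1 winning move.

1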